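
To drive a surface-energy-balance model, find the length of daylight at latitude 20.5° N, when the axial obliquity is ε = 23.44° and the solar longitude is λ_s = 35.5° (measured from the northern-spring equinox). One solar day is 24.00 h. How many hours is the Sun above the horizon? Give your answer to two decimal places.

12.68 h

Solar declination: sin δ = sin ε · sin λ_s = sin 23.44° × sin 35.5° = 0.23100, so δ = +13.356°.
cos H₀ = −tan φ · tan δ = −tan(+20.5°) × tan(+13.356°) = -0.0888, so H₀ = 1.6597 rad = 95.09°.
Daylight = 2H₀/(2π) × 24.00 h = (1.6597/π) × 24.00 = 12.68 h.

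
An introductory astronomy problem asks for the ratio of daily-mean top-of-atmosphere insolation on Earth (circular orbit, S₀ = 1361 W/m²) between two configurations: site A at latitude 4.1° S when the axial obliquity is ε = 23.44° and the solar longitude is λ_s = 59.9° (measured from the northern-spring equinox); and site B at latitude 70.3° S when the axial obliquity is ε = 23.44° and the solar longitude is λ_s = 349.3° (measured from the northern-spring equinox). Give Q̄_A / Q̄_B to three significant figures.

Q̄_A / Q̄_B ≈ 1.98

— Configuration A (φ=-4.1°):
Solar declination: sin δ = sin ε · sin λ_s = sin 23.44° × sin 59.9° = 0.34415, so δ = +20.130°.
cos H₀ = −tan(-4.1°) tan(+20.130°) = 0.0263, H₀ = 1.5445 rad.
Bracket: H₀ sin φ sin δ + cos φ cos δ sin H₀ = 1.5445×-0.07150×0.34415 + 0.99744×0.93892×0.99965 = -0.038005 + 0.936189 = 0.898184.
Q̄ = (S₀/π) × [bracket] = (1361/π) × 0.898184 = 389.11 W/m².
— Configuration B (φ=-70.3°):
Solar declination: sin δ = sin ε · sin λ_s = sin 23.44° × sin 349.3° = -0.07386, so δ = -4.235°.
cos H₀ = −tan(-70.3°) tan(-4.235°) = -0.2068, H₀ = 1.7791 rad.
Bracket: H₀ sin φ sin δ + cos φ cos δ sin H₀ = 1.7791×-0.94147×-0.07386 + 0.33710×0.99727×0.97838 = 0.123713 + 0.328912 = 0.452625.
Q̄ = (S₀/π) × [bracket] = (1361/π) × 0.452625 = 196.09 W/m².
Ratio Q̄_A / Q̄_B = 389.11 / 196.09 = 1.984.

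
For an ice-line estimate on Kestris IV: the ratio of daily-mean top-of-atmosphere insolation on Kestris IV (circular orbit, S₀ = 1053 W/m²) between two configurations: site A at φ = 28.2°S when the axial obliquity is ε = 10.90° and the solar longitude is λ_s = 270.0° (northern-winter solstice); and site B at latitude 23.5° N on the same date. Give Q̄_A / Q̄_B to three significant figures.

Q̄_A / Q̄_B ≈ 1.29

— Configuration A (φ=-28.2°):
Solar declination: sin δ = sin ε · sin λ_s = sin 10.90° × sin 270.0° = -0.18910, so δ = -10.900°.
cos H₀ = −tan(-28.2°) tan(-10.900°) = -0.1033, H₀ = 1.6742 rad.
Bracket: H₀ sin φ sin δ + cos φ cos δ sin H₀ = 1.6742×-0.47255×-0.18910 + 0.88130×0.98196×0.99465 = 0.149605 + 0.860771 = 1.010376.
Q̄ = (S₀/π) × [bracket] = (1053/π) × 1.010376 = 338.66 W/m².
— Configuration B (φ=+23.5°):
cos H₀ = −tan(+23.5°) tan(-10.900°) = 0.0837, H₀ = 1.4870 rad.
Bracket: H₀ sin φ sin δ + cos φ cos δ sin H₀ = 1.4870×0.39875×-0.18910 + 0.91706×0.98196×0.99649 = -0.112125 + 0.897355 = 0.785230.
Q̄ = (S₀/π) × [bracket] = (1053/π) × 0.785230 = 263.19 W/m².
Ratio Q̄_A / Q̄_B = 338.66 / 263.19 = 1.287.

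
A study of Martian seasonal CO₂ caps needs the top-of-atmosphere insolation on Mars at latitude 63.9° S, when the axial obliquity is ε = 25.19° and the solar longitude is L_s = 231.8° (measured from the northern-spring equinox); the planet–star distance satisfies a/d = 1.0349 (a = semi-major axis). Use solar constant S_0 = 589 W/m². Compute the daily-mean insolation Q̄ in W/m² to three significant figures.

Solar declination: sin δ = sin ε · sin L_s = sin 25.19° × sin 231.8° = -0.33448, so δ = -19.541°.
cos h₀ = −tan(-63.9°) tan(-19.541°) = -0.7245, h₀ = 2.3811 rad.
Bracket: h₀ sin ϕ sin δ + cos ϕ cos δ sin h₀ = 2.3811×-0.89803×-0.33448 + 0.43994×0.94240×0.68929 = 0.715218 + 0.285779 = 1.000997.
Inverse-square distance factor (a/d)² = 1.0349² = 1.071018.
Q̄ = (S_0/π) × 1.071018 × [bracket] = (589/π) × 1.071018 × 1.000997 = 201.0 W/m².

Q̄ ≈ 201 W/m²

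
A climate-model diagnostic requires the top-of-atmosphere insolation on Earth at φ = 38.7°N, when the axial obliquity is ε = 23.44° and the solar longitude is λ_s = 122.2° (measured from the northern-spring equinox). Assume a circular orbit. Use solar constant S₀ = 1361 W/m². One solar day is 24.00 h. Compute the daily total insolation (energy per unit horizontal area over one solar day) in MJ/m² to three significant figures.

Solar declination: sin δ = sin ε · sin λ_s = sin 23.44° × sin 122.2° = 0.33661, so δ = +19.670°.
cos H₀ = −tan(+38.7°) tan(+19.670°) = -0.2864, H₀ = 1.8612 rad.
Bracket: H₀ sin φ sin δ + cos φ cos δ sin H₀ = 1.8612×0.62524×0.33661 + 0.78043×0.94165×0.95811 = 0.391712 + 0.704107 = 1.095819.
Q̄ = (S₀/π) × [bracket] = (1361/π) × 1.095819 = 474.73 W/m².
Daily total = Q̄ × 24.00 h × 3600 s/h = 474.73 × 24.00 × 3600 / 10⁶ = 41.02 MJ/m².

41.0 MJ/m²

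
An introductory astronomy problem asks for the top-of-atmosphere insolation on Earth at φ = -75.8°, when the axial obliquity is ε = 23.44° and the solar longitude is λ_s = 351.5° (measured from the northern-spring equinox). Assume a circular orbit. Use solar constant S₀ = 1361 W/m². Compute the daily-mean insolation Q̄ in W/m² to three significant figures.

Q̄ ≈ 148 W/m²

Solar declination: sin δ = sin ε · sin λ_s = sin 23.44° × sin 351.5° = -0.05880, so δ = -3.371°.
cos H₀ = −tan(-75.8°) tan(-3.371°) = -0.2328, H₀ = 1.8057 rad.
Bracket: H₀ sin φ sin δ + cos φ cos δ sin H₀ = 1.8057×-0.96945×-0.05880 + 0.24531×0.99827×0.97253 = 0.102932 + 0.238159 = 0.341091.
Q̄ = (S₀/π) × [bracket] = (1361/π) × 0.341091 = 147.8 W/m².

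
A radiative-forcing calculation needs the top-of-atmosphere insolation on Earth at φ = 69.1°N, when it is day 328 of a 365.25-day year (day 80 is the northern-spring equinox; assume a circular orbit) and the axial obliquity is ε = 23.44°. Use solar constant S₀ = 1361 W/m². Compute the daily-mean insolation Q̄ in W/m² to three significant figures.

Solar longitude: λ_s = 360° × (328 − 80)/365.25 = 244.435°.
sin δ = sin 23.44° × sin 244.435° = -0.35884, so δ = -21.029°.
cos H₀ = −tan(+69.1°) tan(-21.029°) = 1.0068 ≥ 1 ⇒ polar night, H₀ = 0 and Q̄ = 0.

Q̄ ≈ 0.00 W/m²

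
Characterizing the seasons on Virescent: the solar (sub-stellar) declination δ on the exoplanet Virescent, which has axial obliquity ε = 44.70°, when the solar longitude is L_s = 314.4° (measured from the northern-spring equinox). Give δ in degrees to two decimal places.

sin δ = sin ε · sin L_s = sin 44.70° × sin 314.4° = -0.502556.
δ = arcsin(-0.502556) = -30.17°.

δ = -30.17°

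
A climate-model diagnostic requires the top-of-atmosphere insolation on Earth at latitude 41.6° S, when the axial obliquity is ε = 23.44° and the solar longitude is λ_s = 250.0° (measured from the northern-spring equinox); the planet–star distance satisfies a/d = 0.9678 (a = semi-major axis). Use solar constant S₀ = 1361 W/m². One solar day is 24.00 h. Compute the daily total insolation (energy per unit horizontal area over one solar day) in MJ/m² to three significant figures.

Solar declination: sin δ = sin ε · sin λ_s = sin 23.44° × sin 250.0° = -0.37380, so δ = -21.950°.
cos H₀ = −tan(-41.6°) tan(-21.950°) = -0.3578, H₀ = 1.9367 rad.
Bracket: H₀ sin φ sin δ + cos φ cos δ sin H₀ = 1.9367×-0.66393×-0.37380 + 0.74780×0.92751×0.93379 = 0.480644 + 0.647669 = 1.128313.
Inverse-square distance factor (a/d)² = 0.9678² = 0.936637.
Q̄ = (S₀/π) × 0.936637 × [bracket] = (1361/π) × 0.936637 × 1.128313 = 457.84 W/m².
Daily total = Q̄ × 24.00 h × 3600 s/h = 457.84 × 24.00 × 3600 / 10⁶ = 39.56 MJ/m².

39.6 MJ/m²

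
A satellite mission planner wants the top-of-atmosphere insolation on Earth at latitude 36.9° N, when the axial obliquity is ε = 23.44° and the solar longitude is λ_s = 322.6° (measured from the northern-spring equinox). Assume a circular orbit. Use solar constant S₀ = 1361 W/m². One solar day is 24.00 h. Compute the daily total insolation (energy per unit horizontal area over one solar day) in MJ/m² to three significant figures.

21.0 MJ/m²

Solar declination: sin δ = sin ε · sin λ_s = sin 23.44° × sin 322.6° = -0.24161, so δ = -13.981°.
cos H₀ = −tan(+36.9°) tan(-13.981°) = 0.1869, H₀ = 1.3827 rad.
Bracket: H₀ sin φ sin δ + cos φ cos δ sin H₀ = 1.3827×0.60042×-0.24161 + 0.79968×0.97037×0.98237 = -0.200585 + 0.762305 = 0.561720.
Q̄ = (S₀/π) × [bracket] = (1361/π) × 0.561720 = 243.35 W/m².
Daily total = Q̄ × 24.00 h × 3600 s/h = 243.35 × 24.00 × 3600 / 10⁶ = 21.03 MJ/m².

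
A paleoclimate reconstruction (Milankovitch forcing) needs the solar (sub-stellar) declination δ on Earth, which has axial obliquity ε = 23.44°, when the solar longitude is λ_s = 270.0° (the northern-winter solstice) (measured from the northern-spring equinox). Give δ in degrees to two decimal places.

sin δ = sin ε · sin λ_s = sin 23.44° × sin 270.0° = -0.397789.
δ = arcsin(-0.397789) = -23.44°.

δ = -23.44°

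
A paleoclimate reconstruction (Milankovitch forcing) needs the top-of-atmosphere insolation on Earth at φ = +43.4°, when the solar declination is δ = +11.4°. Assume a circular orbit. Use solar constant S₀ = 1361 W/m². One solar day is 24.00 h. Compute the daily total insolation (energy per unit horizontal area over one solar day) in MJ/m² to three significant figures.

35.1 MJ/m²

cos H₀ = −tan(+43.4°) tan(+11.400°) = -0.1907, H₀ = 1.7626 rad.
Bracket: H₀ sin φ sin δ + cos φ cos δ sin H₀ = 1.7626×0.68709×0.19766 + 0.72657×0.98027×0.98165 = 0.239379 + 0.699165 = 0.938544.
Q̄ = (S₀/π) × [bracket] = (1361/π) × 0.938544 = 406.60 W/m².
Daily total = Q̄ × 24.00 h × 3600 s/h = 406.60 × 24.00 × 3600 / 10⁶ = 35.13 MJ/m².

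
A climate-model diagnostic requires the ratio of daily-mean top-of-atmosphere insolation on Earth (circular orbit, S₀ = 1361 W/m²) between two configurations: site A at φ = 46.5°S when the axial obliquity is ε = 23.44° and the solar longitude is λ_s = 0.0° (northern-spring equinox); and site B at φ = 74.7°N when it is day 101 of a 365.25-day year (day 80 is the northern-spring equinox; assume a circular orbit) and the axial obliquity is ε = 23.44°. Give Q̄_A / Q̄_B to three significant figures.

Q̄_A / Q̄_B ≈ 1.35

— Configuration A (φ=-46.5°):
Solar declination: sin δ = sin ε · sin λ_s = sin 23.44° × sin 0.0° = 0.00000, so δ = +0.000°.
cos H₀ = −tan(-46.5°) tan(+0.000°) = 0.0000, H₀ = 1.5708 rad.
Bracket: H₀ sin φ sin δ + cos φ cos δ sin H₀ = 1.5708×-0.72537×0.00000 + 0.68835×1.00000×1.00000 = -0.000000 + 0.688350 = 0.688350.
Q̄ = (S₀/π) × [bracket] = (1361/π) × 0.688350 = 298.21 W/m².
— Configuration B (φ=+74.7°):
Solar longitude: λ_s = 360° × (101 − 80)/365.25 = 20.698°.
sin δ = sin 23.44° × sin 20.698° = 0.14060, so δ = +8.082°.
cos H₀ = −tan(+74.7°) tan(+8.082°) = -0.5191, H₀ = 2.1166 rad.
Bracket: H₀ sin φ sin δ + cos φ cos δ sin H₀ = 2.1166×0.96456×0.14060 + 0.26387×0.99007×0.85472 = 0.287047 + 0.223295 = 0.510342.
Q̄ = (S₀/π) × [bracket] = (1361/π) × 0.510342 = 221.09 W/m².
Ratio Q̄_A / Q̄_B = 298.21 / 221.09 = 1.349.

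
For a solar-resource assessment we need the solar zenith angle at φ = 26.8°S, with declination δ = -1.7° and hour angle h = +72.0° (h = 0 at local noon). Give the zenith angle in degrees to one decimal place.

θ_z = 73.2°

cos θ_z = sin φ sin δ + cos φ cos δ cos h = 0.013376 + 0.275703 = 0.289079.
θ_z = arccos(0.289079) = 73.2°.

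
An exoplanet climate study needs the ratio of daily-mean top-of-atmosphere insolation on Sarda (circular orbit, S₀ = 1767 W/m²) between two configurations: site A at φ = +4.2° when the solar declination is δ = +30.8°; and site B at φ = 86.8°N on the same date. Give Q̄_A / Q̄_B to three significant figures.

— Configuration A (φ=+4.2°):
cos H₀ = −tan(+4.2°) tan(+30.800°) = -0.0438, H₀ = 1.6146 rad.
Bracket: H₀ sin φ sin δ + cos φ cos δ sin H₀ = 1.6146×0.07324×0.51204 + 0.99731×0.85896×0.99904 = 0.060550 + 0.855827 = 0.916377.
Q̄ = (S₀/π) × [bracket] = (1767/π) × 0.916377 = 515.42 W/m².
— Configuration B (φ=+86.8°):
cos H₀ = −tan(+86.8°) tan(+30.800°) = -10.6624 ≤ −1 ⇒ polar day, H₀ = π.
Bracket: H₀ sin φ sin δ + cos φ cos δ sin H₀ = 3.1416×0.99844×0.51204 + 0.05582×0.85896×0.00000 = 1.606115 + 0.000000 = 1.606115.
Q̄ = (S₀/π) × [bracket] = (1767/π) × 1.606115 = 903.37 W/m².
Ratio Q̄_A / Q̄_B = 515.42 / 903.37 = 0.5706.

Q̄_A / Q̄_B ≈ 0.571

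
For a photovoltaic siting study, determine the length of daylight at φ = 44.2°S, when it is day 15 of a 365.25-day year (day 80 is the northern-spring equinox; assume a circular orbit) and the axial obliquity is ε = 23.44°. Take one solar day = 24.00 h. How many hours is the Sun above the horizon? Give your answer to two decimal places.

Solar longitude: λ_s = 360° × (15 − 80)/365.25 = -64.066°, i.e. -64.066° + 360° = 295.934°.
sin δ = sin 23.44° × sin 295.934° = -0.35773, so δ = -20.961°.
cos H₀ = −tan φ · tan δ = −tan(-44.2°) × tan(-20.961°) = -0.3725, so H₀ = 1.9525 rad = 111.87°.
Daylight = 2H₀/(2π) × 24.00 h = (1.9525/π) × 24.00 = 14.92 h.

14.92 h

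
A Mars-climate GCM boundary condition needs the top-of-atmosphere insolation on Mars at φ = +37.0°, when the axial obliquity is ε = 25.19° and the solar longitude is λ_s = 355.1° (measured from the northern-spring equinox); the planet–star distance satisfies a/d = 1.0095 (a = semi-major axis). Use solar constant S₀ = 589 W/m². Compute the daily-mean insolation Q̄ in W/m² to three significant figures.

Q̄ ≈ 146 W/m²

Solar declination: sin δ = sin ε · sin λ_s = sin 25.19° × sin 355.1° = -0.03636, so δ = -2.083°.
cos H₀ = −tan(+37.0°) tan(-2.083°) = 0.0274, H₀ = 1.5434 rad.
Bracket: H₀ sin φ sin δ + cos φ cos δ sin H₀ = 1.5434×0.60182×-0.03636 + 0.79864×0.99934×0.99962 = -0.033773 + 0.797810 = 0.764037.
Inverse-square distance factor (a/d)² = 1.0095² = 1.019090.
Q̄ = (S₀/π) × 1.019090 × [bracket] = (589/π) × 1.019090 × 0.764037 = 146.0 W/m².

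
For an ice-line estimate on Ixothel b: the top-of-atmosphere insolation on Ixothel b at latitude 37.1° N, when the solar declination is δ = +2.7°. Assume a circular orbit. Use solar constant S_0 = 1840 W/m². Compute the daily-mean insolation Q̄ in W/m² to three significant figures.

cos h₀ = −tan(+37.1°) tan(+2.700°) = -0.0357, h₀ = 1.6065 rad.
Bracket: h₀ sin ϕ sin δ + cos ϕ cos δ sin h₀ = 1.6065×0.60321×0.04711 + 0.79758×0.99889×0.99936 = 0.045652 + 0.796185 = 0.841837.
Q̄ = (S_0/π) × [bracket] = (1840/π) × 0.841837 = 493.1 W/m².

Q̄ ≈ 493 W/m²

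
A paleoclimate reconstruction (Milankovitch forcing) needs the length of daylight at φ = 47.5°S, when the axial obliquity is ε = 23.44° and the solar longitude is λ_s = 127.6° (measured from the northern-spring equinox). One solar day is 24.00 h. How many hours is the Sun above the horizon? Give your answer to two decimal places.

9.17 h

Solar declination: sin δ = sin ε · sin λ_s = sin 23.44° × sin 127.6° = 0.31516, so δ = +18.371°.
cos H₀ = −tan φ · tan δ = −tan(-47.5°) × tan(+18.371°) = 0.3624, so H₀ = 1.1999 rad = 68.75°.
Daylight = 2H₀/(2π) × 24.00 h = (1.1999/π) × 24.00 = 9.17 h.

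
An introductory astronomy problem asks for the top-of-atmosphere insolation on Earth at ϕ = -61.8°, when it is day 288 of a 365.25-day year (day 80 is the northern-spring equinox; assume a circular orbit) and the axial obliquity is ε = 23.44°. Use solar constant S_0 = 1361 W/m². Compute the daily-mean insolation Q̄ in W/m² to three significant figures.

Q̄ ≈ 313 W/m²

Solar longitude: L_s = 360° × (288 − 80)/365.25 = 205.010°.
sin δ = sin 23.44° × sin 205.010° = -0.16818, so δ = -9.682°.
cos h₀ = −tan(-61.8°) tan(-9.682°) = -0.3182, h₀ = 1.8946 rad.
Bracket: h₀ sin ϕ sin δ + cos ϕ cos δ sin h₀ = 1.8946×-0.88130×-0.16818 + 0.47255×0.98576×0.94803 = 0.280812 + 0.441612 = 0.722424.
Q̄ = (S_0/π) × [bracket] = (1361/π) × 0.722424 = 313.0 W/m².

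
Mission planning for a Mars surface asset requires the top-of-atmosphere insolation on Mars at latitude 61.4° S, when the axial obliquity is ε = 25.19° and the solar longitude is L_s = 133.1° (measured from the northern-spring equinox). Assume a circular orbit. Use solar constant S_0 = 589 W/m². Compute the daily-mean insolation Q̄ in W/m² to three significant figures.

Q̄ ≈ 20.8 W/m²

Solar declination: sin δ = sin ε · sin L_s = sin 25.19° × sin 133.1° = 0.31077, so δ = +18.106°.
cos h₀ = −tan(-61.4°) tan(+18.106°) = 0.5997, h₀ = 0.9277 rad.
Bracket: h₀ sin ϕ sin δ + cos ϕ cos δ sin h₀ = 0.9277×-0.87798×0.31077 + 0.47869×0.95048×0.80023 = -0.253123 + 0.364093 = 0.110970.
Q̄ = (S_0/π) × [bracket] = (589/π) × 0.110970 = 20.81 W/m².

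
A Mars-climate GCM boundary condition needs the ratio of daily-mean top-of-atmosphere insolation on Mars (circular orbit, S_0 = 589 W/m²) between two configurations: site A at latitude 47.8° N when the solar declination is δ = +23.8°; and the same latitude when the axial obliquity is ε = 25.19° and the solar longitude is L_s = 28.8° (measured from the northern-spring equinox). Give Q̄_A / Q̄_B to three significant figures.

Q̄_A / Q̄_B ≈ 1.27

— Configuration A (ϕ=+47.8°):
cos h₀ = −tan(+47.8°) tan(+23.800°) = -0.4864, h₀ = 2.0788 rad.
Bracket: h₀ sin ϕ sin δ + cos ϕ cos δ sin h₀ = 2.0788×0.74080×0.40355 + 0.67172×0.91496×0.87373 = 0.621457 + 0.536992 = 1.158449.
Q̄ = (S_0/π) × [bracket] = (589/π) × 1.158449 = 217.19 W/m².
— Configuration B (ϕ=+47.8°):
Solar declination: sin δ = sin ε · sin L_s = sin 25.19° × sin 28.8° = 0.20504, so δ = +11.832°.
cos h₀ = −tan(+47.8°) tan(+11.832°) = -0.2310, h₀ = 1.8039 rad.
Bracket: h₀ sin ϕ sin δ + cos ϕ cos δ sin h₀ = 1.8039×0.74080×0.20504 + 0.67172×0.97875×0.97294 = 0.274001 + 0.639655 = 0.913656.
Q̄ = (S_0/π) × [bracket] = (589/π) × 0.913656 = 171.30 W/m².
Ratio Q̄_A / Q̄_B = 217.19 / 171.30 = 1.268.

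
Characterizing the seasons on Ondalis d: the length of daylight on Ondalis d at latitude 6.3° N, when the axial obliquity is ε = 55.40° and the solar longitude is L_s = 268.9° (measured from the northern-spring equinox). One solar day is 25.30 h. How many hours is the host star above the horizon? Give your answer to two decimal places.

Solar declination: sin δ = sin ε · sin L_s = sin 55.40° × sin 268.9° = -0.82298, so δ = -55.385°.
cos h₀ = −tan ϕ · tan δ = −tan(+6.3°) × tan(-55.385°) = 0.1599, so h₀ = 1.4102 rad = 80.80°.
Daylight = 2h₀/(2π) × 25.30 h = (1.4102/π) × 25.30 = 11.36 h.

11.36 h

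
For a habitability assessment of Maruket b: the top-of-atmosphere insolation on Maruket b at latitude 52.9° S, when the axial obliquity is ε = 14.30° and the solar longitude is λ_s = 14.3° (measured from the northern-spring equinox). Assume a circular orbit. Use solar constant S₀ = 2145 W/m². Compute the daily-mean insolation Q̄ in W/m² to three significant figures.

Q̄ ≈ 360 W/m²

Solar declination: sin δ = sin ε · sin λ_s = sin 14.30° × sin 14.3° = 0.06101, so δ = +3.498°.
cos H₀ = −tan(-52.9°) tan(+3.498°) = 0.0808, H₀ = 1.4899 rad.
Bracket: H₀ sin φ sin δ + cos φ cos δ sin H₀ = 1.4899×-0.79758×0.06101 + 0.60321×0.99814×0.99673 = -0.072499 + 0.600119 = 0.527620.
Q̄ = (S₀/π) × [bracket] = (2145/π) × 0.527620 = 360.2 W/m².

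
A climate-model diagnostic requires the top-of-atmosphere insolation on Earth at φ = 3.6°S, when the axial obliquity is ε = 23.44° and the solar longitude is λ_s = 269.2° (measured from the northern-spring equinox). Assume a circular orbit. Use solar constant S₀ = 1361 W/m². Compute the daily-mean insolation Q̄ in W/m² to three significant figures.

Solar declination: sin δ = sin ε · sin λ_s = sin 23.44° × sin 269.2° = -0.39775, so δ = -23.438°.
cos H₀ = −tan(-3.6°) tan(-23.438°) = -0.0273, H₀ = 1.5981 rad.
Bracket: H₀ sin φ sin δ + cos φ cos δ sin H₀ = 1.5981×-0.06279×-0.39775 + 0.99803×0.91749×0.99963 = 0.039912 + 0.915344 = 0.955256.
Q̄ = (S₀/π) × [bracket] = (1361/π) × 0.955256 = 413.8 W/m².

Q̄ ≈ 414 W/m²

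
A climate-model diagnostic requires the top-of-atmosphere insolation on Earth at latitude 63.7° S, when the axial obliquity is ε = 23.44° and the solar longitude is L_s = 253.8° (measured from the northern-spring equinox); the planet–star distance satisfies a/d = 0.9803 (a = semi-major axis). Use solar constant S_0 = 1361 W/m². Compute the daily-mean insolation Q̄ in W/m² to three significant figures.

Solar declination: sin δ = sin ε · sin L_s = sin 23.44° × sin 253.8° = -0.38199, so δ = -22.457°.
cos h₀ = −tan(-63.7°) tan(-22.457°) = -0.8363, h₀ = 2.5613 rad.
Bracket: h₀ sin ϕ sin δ + cos ϕ cos δ sin h₀ = 2.5613×-0.89649×-0.38199 + 0.44307×0.92416×0.54823 = 0.877118 + 0.224482 = 1.101600.
Inverse-square distance factor (a/d)² = 0.9803² = 0.960988.
Q̄ = (S_0/π) × 0.960988 × [bracket] = (1361/π) × 0.960988 × 1.101600 = 458.6 W/m².

Q̄ ≈ 459 W/m²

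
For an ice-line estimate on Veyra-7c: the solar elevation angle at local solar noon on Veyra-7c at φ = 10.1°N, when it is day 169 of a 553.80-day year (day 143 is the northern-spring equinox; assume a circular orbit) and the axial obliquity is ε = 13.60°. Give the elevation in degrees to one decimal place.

Solar longitude: λ_s = 360° × (169 − 143)/553.80 = 16.901°.
sin δ = sin 13.60° × sin 16.901° = 0.06836, so δ = +3.920°.
At local noon the hour angle is zero, so the zenith angle equals |φ − δ| = |+10.1° − (+3.920°)| = 6.180°.
Elevation = 90° − 6.180° = 83.8°.

83.8°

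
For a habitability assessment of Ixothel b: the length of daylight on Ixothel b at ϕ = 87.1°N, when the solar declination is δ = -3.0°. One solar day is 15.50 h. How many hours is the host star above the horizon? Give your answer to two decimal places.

0.00 h

cos h₀ = −tan ϕ · tan δ = 1.0345 ≥ 1, so the host star never rises (polar night) and h₀ = 0.
Daylight = 2h₀/(2π) × 15.50 h = (0.0000/π) × 15.50 = 0.00 h.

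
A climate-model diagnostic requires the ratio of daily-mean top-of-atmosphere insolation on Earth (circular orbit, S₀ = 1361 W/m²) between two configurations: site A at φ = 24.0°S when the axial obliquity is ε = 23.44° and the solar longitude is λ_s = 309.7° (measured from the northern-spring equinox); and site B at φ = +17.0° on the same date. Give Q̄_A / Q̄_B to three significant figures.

Q̄_A / Q̄_B ≈ 1.39

— Configuration A (φ=-24.0°):
Solar declination: sin δ = sin ε · sin λ_s = sin 23.44° × sin 309.7° = -0.30606, so δ = -17.822°.
cos H₀ = −tan(-24.0°) tan(-17.822°) = -0.1431, H₀ = 1.7144 rad.
Bracket: H₀ sin φ sin δ + cos φ cos δ sin H₀ = 1.7144×-0.40674×-0.30606 + 0.91355×0.95201×0.98970 = 0.213420 + 0.860751 = 1.074171.
Q̄ = (S₀/π) × [bracket] = (1361/π) × 1.074171 = 465.35 W/m².
— Configuration B (φ=+17.0°):
cos H₀ = −tan(+17.0°) tan(-17.822°) = 0.0983, H₀ = 1.4723 rad.
Bracket: H₀ sin φ sin δ + cos φ cos δ sin H₀ = 1.4723×0.29237×-0.30606 + 0.95630×0.95201×0.99516 = -0.131745 + 0.906001 = 0.774256.
Q̄ = (S₀/π) × [bracket] = (1361/π) × 0.774256 = 335.42 W/m².
Ratio Q̄_A / Q̄_B = 465.35 / 335.42 = 1.387.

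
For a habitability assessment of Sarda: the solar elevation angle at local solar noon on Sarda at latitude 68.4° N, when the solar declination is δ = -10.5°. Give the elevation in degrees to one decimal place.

At local noon the hour angle is zero, so the zenith angle equals |ϕ − δ| = |+68.4° − (-10.500°)| = 78.900°.
Elevation = 90° − 78.900° = 11.1°.

11.1°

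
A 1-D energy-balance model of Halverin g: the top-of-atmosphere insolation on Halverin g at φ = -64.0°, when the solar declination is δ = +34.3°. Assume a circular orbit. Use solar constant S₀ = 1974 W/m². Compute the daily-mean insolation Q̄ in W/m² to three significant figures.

cos H₀ = −tan(-64.0°) tan(+34.300°) = 1.3986 ≥ 1 ⇒ polar night, H₀ = 0 and Q̄ = 0.

Q̄ ≈ 0.00 W/m²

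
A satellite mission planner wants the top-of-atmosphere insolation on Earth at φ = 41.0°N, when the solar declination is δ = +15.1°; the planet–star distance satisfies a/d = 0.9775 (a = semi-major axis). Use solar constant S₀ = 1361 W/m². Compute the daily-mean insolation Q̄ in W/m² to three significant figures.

Q̄ ≈ 421 W/m²

cos H₀ = −tan(+41.0°) tan(+15.100°) = -0.2346, H₀ = 1.8076 rad.
Bracket: H₀ sin φ sin δ + cos φ cos δ sin H₀ = 1.8076×0.65606×0.26050 + 0.75471×0.96547×0.97210 = 0.308925 + 0.708321 = 1.017246.
Inverse-square distance factor (a/d)² = 0.9775² = 0.955506.
Q̄ = (S₀/π) × 0.955506 × [bracket] = (1361/π) × 0.955506 × 1.017246 = 421.1 W/m².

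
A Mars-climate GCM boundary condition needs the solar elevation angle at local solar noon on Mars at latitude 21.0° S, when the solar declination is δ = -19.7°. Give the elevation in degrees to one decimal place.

88.7°

At local noon the hour angle is zero, so the zenith angle equals |φ − δ| = |-21.0° − (-19.700°)| = 1.300°.
Elevation = 90° − 1.300° = 88.7°.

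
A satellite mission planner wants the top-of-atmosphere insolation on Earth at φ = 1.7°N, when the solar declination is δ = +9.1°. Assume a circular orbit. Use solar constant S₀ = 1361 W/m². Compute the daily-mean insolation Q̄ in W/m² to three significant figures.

cos H₀ = −tan(+1.7°) tan(+9.100°) = -0.0048, H₀ = 1.5756 rad.
Bracket: H₀ sin φ sin δ + cos φ cos δ sin H₀ = 1.5756×0.02967×0.15816 + 0.99956×0.98741×0.99999 = 0.007394 + 0.986966 = 0.994360.
Q̄ = (S₀/π) × [bracket] = (1361/π) × 0.994360 = 430.8 W/m².

Q̄ ≈ 431 W/m²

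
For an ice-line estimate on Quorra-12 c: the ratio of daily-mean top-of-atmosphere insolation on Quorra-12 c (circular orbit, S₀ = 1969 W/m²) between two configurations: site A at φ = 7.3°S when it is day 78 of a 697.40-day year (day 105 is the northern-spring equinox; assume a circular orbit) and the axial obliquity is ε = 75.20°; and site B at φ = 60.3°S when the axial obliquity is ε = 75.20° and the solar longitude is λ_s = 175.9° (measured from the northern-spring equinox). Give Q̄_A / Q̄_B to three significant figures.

Q̄_A / Q̄_B ≈ 2.51

— Configuration A (φ=-7.3°):
Solar longitude: λ_s = 360° × (78 − 105)/697.40 = -13.937°, i.e. -13.937° + 360° = 346.063°.
sin δ = sin 75.20° × sin 346.063° = -0.23287, so δ = -13.466°.
cos H₀ = −tan(-7.3°) tan(-13.466°) = -0.0307, H₀ = 1.6015 rad.
Bracket: H₀ sin φ sin δ + cos φ cos δ sin H₀ = 1.6015×-0.12706×-0.23287 + 0.99189×0.97251×0.99953 = 0.047386 + 0.964170 = 1.011556.
Q̄ = (S₀/π) × [bracket] = (1969/π) × 1.011556 = 633.99 W/m².
— Configuration B (φ=-60.3°):
Solar declination: sin δ = sin ε · sin λ_s = sin 75.20° × sin 175.9° = 0.06913, so δ = +3.964°.
cos H₀ = −tan(-60.3°) tan(+3.964°) = 0.1215, H₀ = 1.4490 rad.
Bracket: H₀ sin φ sin δ + cos φ cos δ sin H₀ = 1.4490×-0.86863×0.06913 + 0.49546×0.99761×0.99259 = -0.087010 + 0.490613 = 0.403603.
Q̄ = (S₀/π) × [bracket] = (1969/π) × 0.403603 = 252.96 W/m².
Ratio Q̄_A / Q̄_B = 633.99 / 252.96 = 2.506.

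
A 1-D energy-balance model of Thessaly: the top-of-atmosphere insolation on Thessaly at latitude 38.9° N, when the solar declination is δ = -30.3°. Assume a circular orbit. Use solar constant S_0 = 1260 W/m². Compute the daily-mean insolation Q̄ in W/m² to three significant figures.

cos h₀ = −tan(+38.9°) tan(-30.300°) = 0.4715, h₀ = 1.0798 rad.
Bracket: h₀ sin ϕ sin δ + cos ϕ cos δ sin h₀ = 1.0798×0.62796×-0.50453 + 0.77824×0.86340×0.88186 = -0.342107 + 0.592550 = 0.250443.
Q̄ = (S_0/π) × [bracket] = (1260/π) × 0.250443 = 100.4 W/m².

Q̄ ≈ 100 W/m²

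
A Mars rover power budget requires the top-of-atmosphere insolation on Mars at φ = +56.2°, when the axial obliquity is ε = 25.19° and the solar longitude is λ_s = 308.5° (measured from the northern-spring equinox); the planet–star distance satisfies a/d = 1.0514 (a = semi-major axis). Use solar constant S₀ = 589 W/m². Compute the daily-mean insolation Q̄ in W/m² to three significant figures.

Solar declination: sin δ = sin ε · sin λ_s = sin 25.19° × sin 308.5° = -0.33309, so δ = -19.457°.
cos H₀ = −tan(+56.2°) tan(-19.457°) = 0.5277, H₀ = 1.0149 rad.
Bracket: H₀ sin φ sin δ + cos φ cos δ sin H₀ = 1.0149×0.83098×-0.33309 + 0.55630×0.94289×0.84943 = -0.280915 + 0.445551 = 0.164636.
Inverse-square distance factor (a/d)² = 1.0514² = 1.105442.
Q̄ = (S₀/π) × 1.105442 × [bracket] = (589/π) × 1.105442 × 0.164636 = 34.12 W/m².

Q̄ ≈ 34.1 W/m²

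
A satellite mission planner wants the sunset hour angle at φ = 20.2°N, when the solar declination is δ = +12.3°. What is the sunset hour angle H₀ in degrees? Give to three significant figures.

cos H₀ = −tan φ · tan δ = −tan(+20.2°) × tan(+12.300°) = -0.0802, so H₀ = 1.6511 rad = 94.60°.

H₀ = 94.6°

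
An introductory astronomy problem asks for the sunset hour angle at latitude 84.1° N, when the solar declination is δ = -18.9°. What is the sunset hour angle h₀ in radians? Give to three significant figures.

h₀ = 0.00 rad

cos h₀ = −tan ϕ · tan δ = 3.3131 ≥ 1, so the Sun never rises (polar night) and h₀ = 0.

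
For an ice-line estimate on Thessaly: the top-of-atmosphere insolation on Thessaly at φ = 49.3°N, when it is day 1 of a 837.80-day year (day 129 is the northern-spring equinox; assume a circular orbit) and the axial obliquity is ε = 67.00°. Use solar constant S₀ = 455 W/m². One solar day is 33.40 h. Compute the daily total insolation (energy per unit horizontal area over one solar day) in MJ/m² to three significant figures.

Solar longitude: λ_s = 360° × (1 − 129)/837.80 = -55.001°, i.e. -55.001° + 360° = 304.999°.
sin δ = sin 67.00° × sin 304.999° = -0.75404, so δ = -48.942°.
cos H₀ = −tan(+49.3°) tan(-48.942°) = 1.3347 ≥ 1 ⇒ polar night, H₀ = 0 and Q̄ = 0.
Daily total = Q̄ × 33.40 h × 3600 s/h = 0.00 MJ/m².

0.00 MJ/m²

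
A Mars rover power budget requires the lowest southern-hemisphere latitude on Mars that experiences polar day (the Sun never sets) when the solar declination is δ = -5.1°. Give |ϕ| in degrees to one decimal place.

Polar day requires cos h₀ = −tan ϕ tan δ ≤ −1, i.e. tan ϕ tan δ ≥ 1.
The boundary is |tan ϕ| · |tan δ| = 1, so |ϕ| = 90° − |δ| = 90° − 5.1° = 84.9° in the southern hemisphere.

|ϕ| = 84.9°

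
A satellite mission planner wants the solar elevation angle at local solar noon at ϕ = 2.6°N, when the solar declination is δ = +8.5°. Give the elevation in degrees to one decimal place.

At local noon the hour angle is zero, so the zenith angle equals |ϕ − δ| = |+2.6° − (+8.500°)| = 5.900°.
Elevation = 90° − 5.900° = 84.1°.

84.1°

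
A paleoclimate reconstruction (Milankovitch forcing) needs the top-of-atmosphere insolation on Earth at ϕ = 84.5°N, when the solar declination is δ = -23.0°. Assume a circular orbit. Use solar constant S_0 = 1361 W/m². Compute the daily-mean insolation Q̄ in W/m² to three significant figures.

Q̄ ≈ 0.00 W/m²

cos h₀ = −tan(+84.5°) tan(-23.000°) = 4.4083 ≥ 1 ⇒ polar night, h₀ = 0 and Q̄ = 0.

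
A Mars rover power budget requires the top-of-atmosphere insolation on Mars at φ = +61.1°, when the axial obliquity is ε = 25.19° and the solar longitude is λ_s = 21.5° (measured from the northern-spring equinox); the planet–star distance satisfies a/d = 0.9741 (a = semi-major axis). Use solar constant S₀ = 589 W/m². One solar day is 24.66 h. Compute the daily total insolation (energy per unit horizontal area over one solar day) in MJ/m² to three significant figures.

Solar declination: sin δ = sin ε · sin λ_s = sin 25.19° × sin 21.5° = 0.15599, so δ = +8.974°.
cos H₀ = −tan(+61.1°) tan(+8.974°) = -0.2861, H₀ = 1.8609 rad.
Bracket: H₀ sin φ sin δ + cos φ cos δ sin H₀ = 1.8609×0.87546×0.15599 + 0.48328×0.98776×0.95821 = 0.254130 + 0.457416 = 0.711546.
Inverse-square distance factor (a/d)² = 0.9741² = 0.948871.
Q̄ = (S₀/π) × 0.948871 × [bracket] = (589/π) × 0.948871 × 0.711546 = 126.58 W/m².
Daily total = Q̄ × 24.66 h × 3600 s/h = 126.58 × 24.66 × 3600 / 10⁶ = 11.24 MJ/m².

11.2 MJ/m²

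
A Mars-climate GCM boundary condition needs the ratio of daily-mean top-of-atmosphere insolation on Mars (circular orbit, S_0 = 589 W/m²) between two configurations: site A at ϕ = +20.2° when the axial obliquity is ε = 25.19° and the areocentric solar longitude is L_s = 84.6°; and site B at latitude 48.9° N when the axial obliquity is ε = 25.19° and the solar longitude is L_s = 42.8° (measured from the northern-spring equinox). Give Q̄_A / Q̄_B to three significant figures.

— Configuration A (ϕ=+20.2°):
sin δ = sin 25.19° × sin 84.6° = 0.42373, so δ = +25.070°.
cos h₀ = −tan(+20.2°) tan(+25.070°) = -0.1721, h₀ = 1.7438 rad.
Bracket: h₀ sin ϕ sin δ + cos ϕ cos δ sin h₀ = 1.7438×0.34530×0.42373 + 0.93849×0.90579×0.98508 = 0.255142 + 0.837392 = 1.092534.
Q̄ = (S_0/π) × [bracket] = (589/π) × 1.092534 = 204.83 W/m².
— Configuration B (ϕ=+48.9°):
Solar declination: sin δ = sin ε · sin L_s = sin 25.19° × sin 42.8° = 0.28918, so δ = +16.809°.
cos h₀ = −tan(+48.9°) tan(+16.809°) = -0.3463, h₀ = 1.9244 rad.
Bracket: h₀ sin ϕ sin δ + cos ϕ cos δ sin h₀ = 1.9244×0.75356×0.28918 + 0.65738×0.95727×0.93813 = 0.419355 + 0.590356 = 1.009711.
Q̄ = (S_0/π) × [bracket] = (589/π) × 1.009711 = 189.31 W/m².
Ratio Q̄_A / Q̄_B = 204.83 / 189.31 = 1.082.

Q̄_A / Q̄_B ≈ 1.08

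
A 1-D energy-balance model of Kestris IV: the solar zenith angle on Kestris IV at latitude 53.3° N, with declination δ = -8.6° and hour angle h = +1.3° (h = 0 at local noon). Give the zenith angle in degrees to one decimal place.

θ_z = 61.9°

cos θ_z = sin ϕ sin δ + cos ϕ cos δ cos h = -0.119894 + 0.590754 = 0.470860.
θ_z = arccos(0.470860) = 61.9°.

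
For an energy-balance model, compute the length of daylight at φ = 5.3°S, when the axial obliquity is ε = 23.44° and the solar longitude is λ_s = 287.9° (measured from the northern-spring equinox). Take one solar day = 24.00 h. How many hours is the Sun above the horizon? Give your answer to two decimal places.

12.29 h

Solar declination: sin δ = sin ε · sin λ_s = sin 23.44° × sin 287.9° = -0.37853, so δ = -22.243°.
cos H₀ = −tan φ · tan δ = −tan(-5.3°) × tan(-22.243°) = -0.0379, so H₀ = 1.6087 rad = 92.17°.
Daylight = 2H₀/(2π) × 24.00 h = (1.6087/π) × 24.00 = 12.29 h.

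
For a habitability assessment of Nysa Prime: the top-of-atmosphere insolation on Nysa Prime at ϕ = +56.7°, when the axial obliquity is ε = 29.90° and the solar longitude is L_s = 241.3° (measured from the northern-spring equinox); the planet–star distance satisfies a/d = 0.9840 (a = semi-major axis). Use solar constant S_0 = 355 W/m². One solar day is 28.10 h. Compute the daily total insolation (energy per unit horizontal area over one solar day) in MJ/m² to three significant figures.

0.692 MJ/m²

Solar declination: sin δ = sin ε · sin L_s = sin 29.90° × sin 241.3° = -0.43725, so δ = -25.928°.
cos h₀ = −tan(+56.7°) tan(-25.928°) = 0.7401, h₀ = 0.7375 rad.
Bracket: h₀ sin ϕ sin δ + cos ϕ cos δ sin h₀ = 0.7375×0.83581×-0.43725 + 0.54902×0.89934×0.67245 = -0.269525 + 0.332026 = 0.062501.
Inverse-square distance factor (a/d)² = 0.9840² = 0.968256.
Q̄ = (S_0/π) × 0.968256 × [bracket] = (355/π) × 0.968256 × 0.062501 = 6.8384 W/m².
Daily total = Q̄ × 28.10 h × 3600 s/h = 6.8384 × 28.10 × 3600 / 10⁶ = 0.6918 MJ/m².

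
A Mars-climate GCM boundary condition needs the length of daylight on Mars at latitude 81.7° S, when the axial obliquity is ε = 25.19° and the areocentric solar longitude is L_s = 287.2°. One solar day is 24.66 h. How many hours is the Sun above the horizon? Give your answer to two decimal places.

sin δ = sin 25.19° × sin 287.2° = -0.40659, so δ = -23.991°.
Sunrise equation: cos h₀ = −tan ϕ · tan δ = -3.0506 ≤ −1, so the Sun never sets (polar day) and h₀ = π.
Daylight = 2h₀/(2π) × 24.66 h = (3.1416/π) × 24.66 = 24.66 h.

24.66 h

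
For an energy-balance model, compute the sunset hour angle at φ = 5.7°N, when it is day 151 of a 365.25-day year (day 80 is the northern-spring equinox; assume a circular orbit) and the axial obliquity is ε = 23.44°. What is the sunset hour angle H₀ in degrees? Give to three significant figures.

Solar longitude: λ_s = 360° × (151 − 80)/365.25 = 69.979°.
sin δ = sin 23.44° × sin 69.979° = 0.37375, so δ = +21.947°.
cos H₀ = −tan φ · tan δ = −tan(+5.7°) × tan(+21.947°) = -0.0402, so H₀ = 1.6110 rad = 92.31°.

H₀ = 92.3°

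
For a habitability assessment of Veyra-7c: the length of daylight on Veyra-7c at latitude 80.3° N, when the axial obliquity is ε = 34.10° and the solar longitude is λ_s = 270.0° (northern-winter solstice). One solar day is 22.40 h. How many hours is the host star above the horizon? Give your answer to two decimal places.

Solar declination: sin δ = sin ε · sin λ_s = sin 34.10° × sin 270.0° = -0.56064, so δ = -34.100°.
cos H₀ = −tan φ · tan δ = 3.9609 ≥ 1, so the host star never rises (polar night) and H₀ = 0.
Daylight = 2H₀/(2π) × 22.40 h = (0.0000/π) × 22.40 = 0.00 h.

0.00 h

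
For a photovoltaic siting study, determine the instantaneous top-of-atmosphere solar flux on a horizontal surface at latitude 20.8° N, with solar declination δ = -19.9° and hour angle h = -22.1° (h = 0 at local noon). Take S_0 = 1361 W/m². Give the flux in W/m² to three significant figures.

944 W/m²

cos θ_z = sin ϕ sin δ + cos ϕ cos δ cos h = -0.120871 + 0.814424 = 0.693553.
Flux = S_0 · cos θ_z = 1361 × 0.693553 = 943.9 W/m².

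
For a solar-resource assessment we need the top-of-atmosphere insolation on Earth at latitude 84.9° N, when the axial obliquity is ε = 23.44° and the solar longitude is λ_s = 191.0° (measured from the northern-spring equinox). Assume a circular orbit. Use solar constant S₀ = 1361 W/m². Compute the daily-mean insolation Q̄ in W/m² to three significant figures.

Solar declination: sin δ = sin ε · sin λ_s = sin 23.44° × sin 191.0° = -0.07590, so δ = -4.353°.
cos H₀ = −tan(+84.9°) tan(-4.353°) = 0.8529, H₀ = 0.5492 rad.
Bracket: H₀ sin φ sin δ + cos φ cos δ sin H₀ = 0.5492×0.99604×-0.07590 + 0.08889×0.99712×0.52204 = -0.041519 + 0.046270 = 0.004751.
Q̄ = (S₀/π) × [bracket] = (1361/π) × 0.004751 = 2.058 W/m².

Q̄ ≈ 2.06 W/m²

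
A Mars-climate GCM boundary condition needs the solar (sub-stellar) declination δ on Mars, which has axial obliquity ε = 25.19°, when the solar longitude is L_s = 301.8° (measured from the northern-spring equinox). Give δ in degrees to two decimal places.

δ = -21.21°

sin δ = sin ε · sin L_s = sin 25.19° × sin 301.8° = -0.361732.
δ = arcsin(-0.361732) = -21.21°.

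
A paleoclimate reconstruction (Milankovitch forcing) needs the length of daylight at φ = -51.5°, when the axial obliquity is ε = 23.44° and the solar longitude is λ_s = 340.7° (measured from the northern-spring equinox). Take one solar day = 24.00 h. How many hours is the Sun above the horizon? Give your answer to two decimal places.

Solar declination: sin δ = sin ε · sin λ_s = sin 23.44° × sin 340.7° = -0.13147, so δ = -7.555°.
cos H₀ = −tan φ · tan δ = −tan(-51.5°) × tan(-7.555°) = -0.1667, so H₀ = 1.7383 rad = 99.60°.
Daylight = 2H₀/(2π) × 24.00 h = (1.7383/π) × 24.00 = 13.28 h.

13.28 h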